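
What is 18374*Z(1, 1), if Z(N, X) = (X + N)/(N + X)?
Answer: 18374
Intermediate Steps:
Z(N, X) = 1 (Z(N, X) = (N + X)/(N + X) = 1)
18374*Z(1, 1) = 18374*1 = 18374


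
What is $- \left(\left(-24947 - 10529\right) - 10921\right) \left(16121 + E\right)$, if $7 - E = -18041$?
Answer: $1585339093$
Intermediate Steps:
$E = 18048$ ($E = 7 - -18041 = 7 + 18041 = 18048$)
$- \left(\left(-24947 - 10529\right) - 10921\right) \left(16121 + E\right) = - \left(\left(-24947 - 10529\right) - 10921\right) \left(16121 + 18048\right) = - \left(-35476 - 10921\right) 34169 = - \left(-46397\right) 34169 = \left(-1\right) \left(-1585339093\right) = 1585339093$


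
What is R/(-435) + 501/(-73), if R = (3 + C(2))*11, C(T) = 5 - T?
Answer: -74251/10585 ≈ -7.0147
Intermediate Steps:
R = 66 (R = (3 + (5 - 1*2))*11 = (3 + (5 - 2))*11 = (3 + 3)*11 = 6*11 = 66)
R/(-435) + 501/(-73) = 66/(-435) + 501/(-73) = 66*(-1/435) + 501*(-1/73) = -22/145 - 501/73 = -74251/10585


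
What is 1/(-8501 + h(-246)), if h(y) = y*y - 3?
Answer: 1/52012 ≈ 1.9226e-5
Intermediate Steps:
h(y) = -3 + y**2 (h(y) = y**2 - 3 = -3 + y**2)
1/(-8501 + h(-246)) = 1/(-8501 + (-3 + (-246)**2)) = 1/(-8501 + (-3 + 60516)) = 1/(-8501 + 60513) = 1/52012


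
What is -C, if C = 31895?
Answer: -31895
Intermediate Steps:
-C = -1*31895 = -31895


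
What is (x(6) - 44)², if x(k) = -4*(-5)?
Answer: 576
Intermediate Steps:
x(k) = 20
(x(6) - 44)² = (20 - 44)² = (-24)² = 576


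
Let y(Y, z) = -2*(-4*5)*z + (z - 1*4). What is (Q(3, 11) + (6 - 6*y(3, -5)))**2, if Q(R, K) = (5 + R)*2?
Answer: 1628176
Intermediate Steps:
Q(R, K) = 10 + 2*R
y(Y, z) = -4 + 41*z (y(Y, z) = -(-40)*z + (z - 4) = 40*z + (-4 + z) = -4 + 41*z)
(Q(3, 11) + (6 - 6*y(3, -5)))**2 = ((10 + 2*3) + (6 - 6*(-4 + 41*(-5))))**2 = ((10 + 6) + (6 - 6*(-4 - 205)))**2 = (16 + (6 - 6*(-209)))**2 = (16 + (6 + 1254))**2 = (16 + 1260)**2 = 1276**2 = 1628176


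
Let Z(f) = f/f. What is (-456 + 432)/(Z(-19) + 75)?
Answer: -6/19 ≈ -0.31579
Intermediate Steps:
Z(f) = 1
(-456 + 432)/(Z(-19) + 75) = (-456 + 432)/(1 + 75) = -24/76 = -24*1/76 = -6/19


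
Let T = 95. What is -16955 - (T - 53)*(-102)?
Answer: -12671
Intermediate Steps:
-16955 - (T - 53)*(-102) = -16955 - (95 - 53)*(-102) = -16955 - 42*(-102) = -16955 - 1*(-4284) = -16955 + 4284 = -12671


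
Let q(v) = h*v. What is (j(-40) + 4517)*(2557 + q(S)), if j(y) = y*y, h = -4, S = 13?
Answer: 15323085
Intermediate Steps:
q(v) = -4*v
j(y) = y²
(j(-40) + 4517)*(2557 + q(S)) = ((-40)² + 4517)*(2557 - 4*13) = (1600 + 4517)*(2557 - 52) = 6117*2505 = 15323085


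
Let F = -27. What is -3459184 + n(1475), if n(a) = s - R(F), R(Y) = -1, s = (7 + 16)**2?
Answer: -3458654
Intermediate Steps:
s = 529 (s = 23**2 = 529)
n(a) = 530 (n(a) = 529 - 1*(-1) = 529 + 1 = 530)
-3459184 + n(1475) = -3459184 + 530 = -3458654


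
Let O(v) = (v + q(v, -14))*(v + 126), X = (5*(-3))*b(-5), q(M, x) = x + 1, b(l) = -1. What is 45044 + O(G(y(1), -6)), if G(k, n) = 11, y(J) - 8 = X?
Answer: 44770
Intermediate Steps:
q(M, x) = 1 + x
X = 15 (X = (5*(-3))*(-1) = -15*(-1) = 15)
y(J) = 23 (y(J) = 8 + 15 = 23)
O(v) = (-13 + v)*(126 + v) (O(v) = (v + (1 - 14))*(v + 126) = (v - 13)*(126 + v) = (-13 + v)*(126 + v))
45044 + O(G(y(1), -6)) = 45044 + (-1638 + 11**2 + 113*11) = 45044 + (-1638 + 121 + 1243) = 45044 - 274 = 44770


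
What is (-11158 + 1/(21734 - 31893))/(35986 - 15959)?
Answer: -113354123/203454293 ≈ -0.55715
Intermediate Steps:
(-11158 + 1/(21734 - 31893))/(35986 - 15959) = (-11158 + 1/(-10159))/20027 = (-11158 - 1/10159)*(1/20027) = -113354123/10159*1/20027 = -113354123/203454293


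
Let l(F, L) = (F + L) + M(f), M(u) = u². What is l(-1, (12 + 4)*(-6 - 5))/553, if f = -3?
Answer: -24/79 ≈ -0.30380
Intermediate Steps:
l(F, L) = 9 + F + L (l(F, L) = (F + L) + (-3)² = (F + L) + 9 = 9 + F + L)
l(-1, (12 + 4)*(-6 - 5))/553 = (9 - 1 + (12 + 4)*(-6 - 5))/553 = (9 - 1 + 16*(-11))*(1/553) = (9 - 1 - 176)*(1/553) = -168*1/553 = -24/79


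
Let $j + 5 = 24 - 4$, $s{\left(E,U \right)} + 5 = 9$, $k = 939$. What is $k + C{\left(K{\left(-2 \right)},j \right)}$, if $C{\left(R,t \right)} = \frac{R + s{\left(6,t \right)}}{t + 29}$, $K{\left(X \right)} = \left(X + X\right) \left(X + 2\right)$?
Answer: $\frac{10330}{11} \approx 939.09$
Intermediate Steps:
$s{\left(E,U \right)} = 4$ ($s{\left(E,U \right)} = -5 + 9 = 4$)
$K{\left(X \right)} = 2 X \left(2 + X\right)$
$j = 15$ ($j = -5 + \left(24 - 4\right) = -5 + 20 = 15$)
$C{\left(R,t \right)} = \frac{4 + R}{29 + t}$ ($C{\left(R,t \right)} = \frac{R + 4}{t + 29} = \frac{4 + R}{29 + t}$)
$k + C{\left(K{\left(-2 \right)},j \right)} = 939 + \frac{4 + 2 \left(-2\right) \left(2 - 2\right)}{29 + 15} = 939 + \frac{4 + 2 \left(-2\right) 0}{44} = 939 + \frac{4 + 0}{44} = 939 + \frac{1}{44} \cdot 4 = 939 + \frac{1}{11} = \frac{10330}{11}$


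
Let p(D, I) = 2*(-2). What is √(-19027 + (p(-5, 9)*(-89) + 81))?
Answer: 13*I*√110 ≈ 136.35*I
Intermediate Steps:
p(D, I) = -4
√(-19027 + (p(-5, 9)*(-89) + 81)) = √(-19027 + (-4*(-89) + 81)) = √(-19027 + (356 + 81)) = √(-19027 + 437) = √(-18590) = 13*I*√110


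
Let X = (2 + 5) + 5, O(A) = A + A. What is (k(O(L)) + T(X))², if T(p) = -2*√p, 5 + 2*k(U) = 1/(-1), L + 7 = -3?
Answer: 57 + 24*√3 ≈ 98.569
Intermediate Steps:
L = -10 (L = -7 - 3 = -10)
O(A) = 2*A
k(U) = -3 (k(U) = -5/2 + (½)/(-1) = -5/2 + (½)*(-1) = -5/2 - ½ = -3)
X = 12 (X = 7 + 5 = 12)
(k(O(L)) + T(X))² = (-3 - 4*√3)²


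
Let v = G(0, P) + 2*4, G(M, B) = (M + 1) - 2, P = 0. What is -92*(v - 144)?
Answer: 12604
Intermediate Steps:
G(M, B) = -1 + M (G(M, B) = (1 + M) - 2 = -1 + M)
v = 7 (v = (-1 + 0) + 2*4 = -1 + 8 = 7)
-92*(v - 144) = -92*(7 - 144) = -92*(-137) = 12604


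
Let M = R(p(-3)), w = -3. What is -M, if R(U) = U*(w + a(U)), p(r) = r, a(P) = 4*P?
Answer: -45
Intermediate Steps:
R(U) = U*(-3 + 4*U)
M = 45 (M = -3*(-3 + 4*(-3)) = -3*(-3 - 12) = -3*(-15) = 45)
-M = -1*45 = -45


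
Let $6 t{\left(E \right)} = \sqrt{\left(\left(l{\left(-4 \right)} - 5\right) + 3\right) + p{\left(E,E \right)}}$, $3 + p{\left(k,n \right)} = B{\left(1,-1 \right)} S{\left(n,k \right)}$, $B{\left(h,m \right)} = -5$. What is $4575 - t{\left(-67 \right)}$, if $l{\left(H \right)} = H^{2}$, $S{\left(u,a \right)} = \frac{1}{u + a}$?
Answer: $4575 - \frac{\sqrt{198186}}{804} \approx 4574.4$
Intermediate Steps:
$S{\left(u,a \right)} = \frac{1}{a + u}$
$p{\left(k,n \right)} = -3 - \frac{5}{k + n}$
$t{\left(E \right)} = \frac{\sqrt{11 - \frac{5}{2 E}}}{6}$ ($t{\left(E \right)} = \frac{\sqrt{\left(\left(\left(-4\right)^{2} - 5\right) + 3\right) - \left(3 + \frac{5}{E + E}\right)}}{6} = \frac{\sqrt{\left(\left(16 - 5\right) + 3\right) - \left(3 + \frac{5}{2 E}\right)}}{6} = \frac{\sqrt{\left(11 + 3\right) - \left(3 + 5 \frac{1}{2 E}\right)}}{6} = \frac{\sqrt{14 - \left(3 + \frac{5}{2 E}\right)}}{6} = \frac{\sqrt{11 - \frac{5}{2 E}}}{6}$)
$4575 - t{\left(-67 \right)} = 4575 - \frac{\sqrt{44 - \frac{10}{-67}}}{12} = 4575 - \frac{\sqrt{44 - - \frac{10}{67}}}{12} = 4575 - \frac{\sqrt{44 + \frac{10}{67}}}{12} = 4575 - \frac{\sqrt{\frac{2958}{67}}}{12} = 4575 - \frac{\frac{1}{67} \sqrt{198186}}{12} = 4575 - \frac{\sqrt{198186}}{804}$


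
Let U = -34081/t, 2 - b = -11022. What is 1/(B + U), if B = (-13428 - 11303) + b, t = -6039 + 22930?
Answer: -16891/231559018 ≈ -7.2945e-5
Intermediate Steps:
b = 11024 (b = 2 - 1*(-11022) = 2 + 11022 = 11024)
t = 16891
U = -34081/16891 ≈ -2.0177
B = -13707 (B = (-13428 - 11303) + 11024 = -24731 + 11024 = -13707)
1/(B + U) = 1/(-13707 - 34081/16891) = 1/(-231559018/16891) = -16891/231559018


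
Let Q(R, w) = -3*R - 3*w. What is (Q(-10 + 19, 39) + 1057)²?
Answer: 833569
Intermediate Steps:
(Q(-10 + 19, 39) + 1057)² = ((-3*(-10 + 19) - 3*39) + 1057)² = ((-3*9 - 117) + 1057)² = ((-27 - 117) + 1057)² = (-144 + 1057)² = 913² = 833569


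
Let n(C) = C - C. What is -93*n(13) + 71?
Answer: 71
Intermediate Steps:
n(C) = 0
-93*n(13) + 71 = -93*0 + 71 = 0 + 71 = 71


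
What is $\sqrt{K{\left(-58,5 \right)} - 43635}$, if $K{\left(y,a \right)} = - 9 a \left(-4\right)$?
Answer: $i \sqrt{43455} \approx 208.46 i$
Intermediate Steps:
$K{\left(y,a \right)} = 36 a$
$\sqrt{K{\left(-58,5 \right)} - 43635} = \sqrt{36 \cdot 5 - 43635} = \sqrt{180 - 43635} = \sqrt{-43455} = i \sqrt{43455}$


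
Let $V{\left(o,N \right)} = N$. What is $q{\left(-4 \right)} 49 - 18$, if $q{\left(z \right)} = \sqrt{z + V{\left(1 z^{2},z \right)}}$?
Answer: $-18 + 98 i \sqrt{2} \approx -18.0 + 138.59 i$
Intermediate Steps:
$q{\left(z \right)} = \sqrt{2} \sqrt{z}$ ($q{\left(z \right)} = \sqrt{z + z} = \sqrt{2 z} = \sqrt{2} \sqrt{z}$)
$q{\left(-4 \right)} 49 - 18 = \sqrt{2} \sqrt{-4} \cdot 49 - 18 = \sqrt{2} \cdot 2 i 49 - 18 = 2 i \sqrt{2} \cdot 49 - 18 = 98 i \sqrt{2} - 18 = -18 + 98 i \sqrt{2}$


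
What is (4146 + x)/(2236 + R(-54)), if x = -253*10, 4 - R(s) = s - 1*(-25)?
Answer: 1616/2269 ≈ 0.71221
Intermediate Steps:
R(s) = -21 - s (R(s) = 4 - (s - 1*(-25)) = 4 - (s + 25) = 4 - (25 + s) = 4 + (-25 - s) = -21 - s)
x = -2530
(4146 + x)/(2236 + R(-54)) = (4146 - 2530)/(2236 + (-21 - 1*(-54))) = 1616/(2236 + (-21 + 54)) = 1616/(2236 + 33) = 1616/2269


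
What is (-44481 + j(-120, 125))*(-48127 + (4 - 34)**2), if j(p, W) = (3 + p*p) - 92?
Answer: 1424838590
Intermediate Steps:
j(p, W) = -89 + p**2 (j(p, W) = (3 + p**2) - 92 = -89 + p**2)
(-44481 + j(-120, 125))*(-48127 + (4 - 34)**2) = (-44481 + (-89 + (-120)**2))*(-48127 + (4 - 34)**2) = (-44481 + (-89 + 14400))*(-48127 + (-30)**2) = (-44481 + 14311)*(-48127 + 900) = -30170*(-47227) = 1424838590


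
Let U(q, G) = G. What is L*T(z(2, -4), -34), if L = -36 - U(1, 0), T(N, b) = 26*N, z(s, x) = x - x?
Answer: 0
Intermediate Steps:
z(s, x) = 0
L = -36 (L = -36 - 1*0 = -36 + 0 = -36)
L*T(z(2, -4), -34) = -936*0 = -36*0 = 0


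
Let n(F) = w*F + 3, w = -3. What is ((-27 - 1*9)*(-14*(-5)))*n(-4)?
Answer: -37800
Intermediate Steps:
n(F) = 3 - 3*F (n(F) = -3*F + 3 = 3 - 3*F)
((-27 - 1*9)*(-14*(-5)))*n(-4) = ((-27 - 1*9)*(-14*(-5)))*(3 - 3*(-4)) = ((-27 - 9)*70)*(3 + 12) = -36*70*15 = -2520*15 = -37800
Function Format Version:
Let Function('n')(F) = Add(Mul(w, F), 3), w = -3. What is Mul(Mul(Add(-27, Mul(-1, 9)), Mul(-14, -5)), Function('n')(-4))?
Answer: -37800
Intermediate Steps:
Function('n')(F) = Add(3, Mul(-3, F)) (Function('n')(F) = Add(Mul(-3, F), 3) = Add(3, Mul(-3, F)))
Mul(Mul(Add(-27, Mul(-1, 9)), Mul(-14, -5)), Function('n')(-4)) = Mul(Mul(Add(-27, Mul(-1, 9)), Mul(-14, -5)), Add(3, Mul(-3, -4))) = Mul(Mul(Add(-27, -9), 70), Add(3, 12)) = Mul(Mul(-36, 70), 15) = Mul(-2520, 15) = -37800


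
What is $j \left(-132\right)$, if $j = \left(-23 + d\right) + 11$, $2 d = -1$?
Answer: $1650$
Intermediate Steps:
$d = - \frac{1}{2}$ ($d = \frac{1}{2} \left(-1\right) = - \frac{1}{2} \approx -0.5$)
$j = - \frac{25}{2}$ ($j = \left(-23 - \frac{1}{2}\right) + 11 = - \frac{47}{2} + 11 = - \frac{25}{2} \approx -12.5$)
$j \left(-132\right) = \left(- \frac{25}{2}\right) \left(-132\right) = 1650$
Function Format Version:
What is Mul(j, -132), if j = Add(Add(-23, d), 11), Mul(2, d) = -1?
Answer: 1650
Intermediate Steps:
d = Rational(-1, 2) (d = Mul(Rational(1, 2), -1) = Rational(-1, 2) ≈ -0.50000)
j = Rational(-25, 2) (j = Add(Add(-23, Rational(-1, 2)), 11) = Add(Rational(-47, 2), 11) = Rational(-25, 2) ≈ -12.500)
Mul(j, -132) = Mul(Rational(-25, 2), -132) = 1650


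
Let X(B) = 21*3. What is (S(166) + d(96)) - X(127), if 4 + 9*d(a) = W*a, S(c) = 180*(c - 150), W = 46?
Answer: 29765/9 ≈ 3307.2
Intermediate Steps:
X(B) = 63
S(c) = -27000 + 180*c (S(c) = 180*(-150 + c) = -27000 + 180*c)
d(a) = -4/9 + 46*a/9 (d(a) = -4/9 + (46*a)/9 = -4/9 + 46*a/9)
(S(166) + d(96)) - X(127) = ((-27000 + 180*166) + (-4/9 + (46/9)*96)) - 1*63 = ((-27000 + 29880) + (-4/9 + 1472/3)) - 63 = (2880 + 4412/9) - 63 = 30332/9 - 63 = 29765/9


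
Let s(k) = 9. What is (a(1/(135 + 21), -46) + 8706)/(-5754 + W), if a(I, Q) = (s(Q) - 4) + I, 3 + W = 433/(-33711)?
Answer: -15270150329/10091882320 ≈ -1.5131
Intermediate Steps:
W = -101566/33711 (W = -3 + 433/(-33711) = -3 + 433*(-1/33711) = -3 - 433/33711 = -101566/33711 ≈ -3.0128)
a(I, Q) = 5 + I (a(I, Q) = (9 - 4) + I = 5 + I)
(a(1/(135 + 21), -46) + 8706)/(-5754 + W) = ((5 + 1/(135 + 21)) + 8706)/(-5754 - 101566/33711) = ((5 + 1/156) + 8706)/(-194074660/33711) = ((5 + 1/156) + 8706)*(-33711/194074660) = (781/156 + 8706)*(-33711/194074660) = (1358917/156)*(-33711/194074660) = -15270150329/10091882320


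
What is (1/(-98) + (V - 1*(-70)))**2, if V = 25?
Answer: 86657481/9604 ≈ 9023.1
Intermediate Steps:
(1/(-98) + (V - 1*(-70)))**2 = (1/(-98) + (25 - 1*(-70)))**2 = (-1/98 + (25 + 70))**2 = (-1/98 + 95)**2 = (9309/98)**2 = 86657481/9604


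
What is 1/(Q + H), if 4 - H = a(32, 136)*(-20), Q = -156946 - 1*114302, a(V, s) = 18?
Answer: -1/270884 ≈ -3.6916e-6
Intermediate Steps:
Q = -271248 (Q = -156946 - 114302 = -271248)
H = 364 (H = 4 - 18*(-20) = 4 - 1*(-360) = 4 + 360 = 364)
1/(Q + H) = 1/(-271248 + 364) = 1/(-270884) = -1/270884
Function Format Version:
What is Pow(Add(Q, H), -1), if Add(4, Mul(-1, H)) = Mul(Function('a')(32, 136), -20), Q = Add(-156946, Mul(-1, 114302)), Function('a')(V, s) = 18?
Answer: Rational(-1, 270884) ≈ -3.6916e-6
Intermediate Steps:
Q = -271248 (Q = Add(-156946, -114302) = -271248)
H = 364 (H = Add(4, Mul(-1, Mul(18, -20))) = Add(4, Mul(-1, -360)) = Add(4, 360) = 364)
Pow(Add(Q, H), -1) = Pow(Add(-271248, 364), -1) = Pow(-270884, -1) = Rational(-1, 270884)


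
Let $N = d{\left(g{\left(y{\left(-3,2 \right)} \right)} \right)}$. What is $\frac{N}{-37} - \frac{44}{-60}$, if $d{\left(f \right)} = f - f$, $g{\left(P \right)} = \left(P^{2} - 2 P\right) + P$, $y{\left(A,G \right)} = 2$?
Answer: $\frac{11}{15} \approx 0.73333$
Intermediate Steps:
$g{\left(P \right)} = P^{2} - P$
$d{\left(f \right)} = 0$
$N = 0$
$\frac{N}{-37} - \frac{44}{-60} = \frac{0}{-37} - \frac{44}{-60} = 0 \left(- \frac{1}{37}\right) - - \frac{11}{15} = 0 + \frac{11}{15} = \frac{11}{15}$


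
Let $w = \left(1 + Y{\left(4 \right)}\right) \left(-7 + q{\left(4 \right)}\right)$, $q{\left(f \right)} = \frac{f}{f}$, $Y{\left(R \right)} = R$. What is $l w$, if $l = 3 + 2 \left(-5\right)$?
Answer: $210$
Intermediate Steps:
$q{\left(f \right)} = 1$
$w = -30$ ($w = \left(1 + 4\right) \left(-7 + 1\right) = 5 \left(-6\right) = -30$)
$l = -7$ ($l = 3 - 10 = -7$)
$l w = \left(-7\right) \left(-30\right) = 210$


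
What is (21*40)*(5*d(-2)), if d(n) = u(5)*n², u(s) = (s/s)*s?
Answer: 84000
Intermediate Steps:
u(s) = s (u(s) = 1*s = s)
d(n) = 5*n²
(21*40)*(5*d(-2)) = (21*40)*(5*(5*(-2)²)) = 840*(5*(5*4)) = 840*(5*20) = 840*100 = 84000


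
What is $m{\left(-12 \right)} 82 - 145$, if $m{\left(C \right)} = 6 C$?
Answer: $-6049$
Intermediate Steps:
$m{\left(-12 \right)} 82 - 145 = 6 \left(-12\right) 82 - 145 = \left(-72\right) 82 - 145 = -5904 - 145 = -6049$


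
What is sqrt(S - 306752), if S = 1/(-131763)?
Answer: I*sqrt(5325671218948851)/131763 ≈ 553.85*I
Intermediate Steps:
S = -1/131763 ≈ -7.5894e-6
sqrt(S - 306752) = sqrt(-1/131763 - 306752) = sqrt(-40418563777/131763) = I*sqrt(5325671218948851)/131763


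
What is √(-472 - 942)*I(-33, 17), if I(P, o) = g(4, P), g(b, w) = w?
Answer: -33*I*√1414 ≈ -1240.9*I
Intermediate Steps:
I(P, o) = P
√(-472 - 942)*I(-33, 17) = √(-472 - 942)*(-33) = √(-1414)*(-33) = (I*√1414)*(-33) = -33*I*√1414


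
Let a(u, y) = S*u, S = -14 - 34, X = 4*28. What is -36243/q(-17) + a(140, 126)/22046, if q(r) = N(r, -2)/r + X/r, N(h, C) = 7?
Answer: 399483069/77161 ≈ 5177.3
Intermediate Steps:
X = 112
S = -48
q(r) = 119/r (q(r) = 7/r + 112/r = 119/r)
a(u, y) = -48*u
-36243/q(-17) + a(140, 126)/22046 = -36243/(119/(-17)) - 48*140/22046 = -36243/(119*(-1/17)) - 6720*1/22046 = -36243/(-7) - 3360/11023 = -36243*(-1/7) - 3360/11023 = 36243/7 - 3360/11023 = 399483069/77161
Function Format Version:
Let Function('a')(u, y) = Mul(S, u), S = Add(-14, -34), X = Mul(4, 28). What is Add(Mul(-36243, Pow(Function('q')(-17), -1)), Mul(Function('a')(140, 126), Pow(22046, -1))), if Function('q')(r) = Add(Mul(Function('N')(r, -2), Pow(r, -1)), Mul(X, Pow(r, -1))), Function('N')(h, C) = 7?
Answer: Rational(399483069, 77161) ≈ 5177.3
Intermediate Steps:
X = 112
S = -48
Function('q')(r) = Mul(119, Pow(r, -1)) (Function('q')(r) = Add(Mul(7, Pow(r, -1)), Mul(112, Pow(r, -1))) = Mul(119, Pow(r, -1)))
Function('a')(u, y) = Mul(-48, u)
Add(Mul(-36243, Pow(Function('q')(-17), -1)), Mul(Function('a')(140, 126), Pow(22046, -1))) = Add(Mul(-36243, Pow(Mul(119, Pow(-17, -1)), -1)), Mul(Mul(-48, 140), Pow(22046, -1))) = Add(Mul(-36243, Pow(Mul(119, Rational(-1, 17)), -1)), Mul(-6720, Rational(1, 22046))) = Add(Mul(-36243, Pow(-7, -1)), Rational(-3360, 11023)) = Add(Mul(-36243, Rational(-1, 7)), Rational(-3360, 11023)) = Add(Rational(36243, 7), Rational(-3360, 11023)) = Rational(399483069, 77161)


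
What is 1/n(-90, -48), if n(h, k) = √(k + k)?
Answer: -I*√6/24 ≈ -0.10206*I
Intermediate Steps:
n(h, k) = √2*√k (n(h, k) = √(2*k) = √2*√k)
1/n(-90, -48) = 1/(√2*√(-48)) = 1/(√2*(4*I*√3)) = 1/(4*I*√6) = -I*√6/24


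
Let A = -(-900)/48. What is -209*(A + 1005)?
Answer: -855855/4 ≈ -2.1396e+5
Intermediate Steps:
A = 75/4 (A = -(-900)/48 = -12*(-25/16) = 75/4 ≈ 18.750)
-209*(A + 1005) = -209*(75/4 + 1005) = -209*4095/4 = -855855/4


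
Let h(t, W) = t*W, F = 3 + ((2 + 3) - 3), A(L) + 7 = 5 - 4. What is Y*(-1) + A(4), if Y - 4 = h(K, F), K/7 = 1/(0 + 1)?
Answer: -45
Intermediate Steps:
A(L) = -6 (A(L) = -7 + (5 - 4) = -7 + 1 = -6)
K = 7 (K = 7/(0 + 1) = 7/1 = 7*1 = 7)
F = 5 (F = 3 + (5 - 3) = 3 + 2 = 5)
h(t, W) = W*t
Y = 39 (Y = 4 + 5*7 = 4 + 35 = 39)
Y*(-1) + A(4) = 39*(-1) - 6 = -39 - 6 = -45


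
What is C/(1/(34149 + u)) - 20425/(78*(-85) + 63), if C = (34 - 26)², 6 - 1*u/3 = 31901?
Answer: -25862821943/6567 ≈ -3.9383e+6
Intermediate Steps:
u = -95685 (u = 18 - 3*31901 = 18 - 95703 = -95685)
C = 64 (C = 8² = 64)
C/(1/(34149 + u)) - 20425/(78*(-85) + 63) = 64/(1/(34149 - 95685)) - 20425/(78*(-85) + 63) = 64/(1/(-61536)) - 20425/(-6630 + 63) = 64/(-1/61536) - 20425/(-6567) = 64*(-61536) - 20425*(-1/6567) = -3938304 + 20425/6567 = -25862821943/6567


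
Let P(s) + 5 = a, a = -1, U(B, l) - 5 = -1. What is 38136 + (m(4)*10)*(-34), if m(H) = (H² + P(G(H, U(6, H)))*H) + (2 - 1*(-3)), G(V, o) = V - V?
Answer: 39156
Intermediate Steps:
U(B, l) = 4 (U(B, l) = 5 - 1 = 4)
G(V, o) = 0
P(s) = -6 (P(s) = -5 - 1 = -6)
m(H) = 5 + H² - 6*H (m(H) = (H² - 6*H) + (2 - 1*(-3)) = (H² - 6*H) + (2 + 3) = (H² - 6*H) + 5 = 5 + H² - 6*H)
38136 + (m(4)*10)*(-34) = 38136 + ((5 + 4² - 6*4)*10)*(-34) = 38136 + ((5 + 16 - 24)*10)*(-34) = 38136 - 3*10*(-34) = 38136 - 30*(-34) = 38136 + 1020 = 39156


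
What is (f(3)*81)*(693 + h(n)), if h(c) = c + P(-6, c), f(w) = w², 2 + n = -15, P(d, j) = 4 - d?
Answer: 500094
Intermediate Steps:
n = -17 (n = -2 - 15 = -17)
h(c) = 10 + c (h(c) = c + (4 - 1*(-6)) = c + (4 + 6) = c + 10 = 10 + c)
(f(3)*81)*(693 + h(n)) = (3²*81)*(693 + (10 - 17)) = (9*81)*(693 - 7) = 729*686 = 500094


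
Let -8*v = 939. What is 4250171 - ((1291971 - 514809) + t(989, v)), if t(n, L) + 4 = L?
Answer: 27785043/8 ≈ 3.4731e+6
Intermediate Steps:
v = -939/8 (v = -⅛*939 = -939/8 ≈ -117.38)
t(n, L) = -4 + L
4250171 - ((1291971 - 514809) + t(989, v)) = 4250171 - ((1291971 - 514809) + (-4 - 939/8)) = 4250171 - (777162 - 971/8) = 4250171 - 1*6216325/8 = 4250171 - 6216325/8 = 27785043/8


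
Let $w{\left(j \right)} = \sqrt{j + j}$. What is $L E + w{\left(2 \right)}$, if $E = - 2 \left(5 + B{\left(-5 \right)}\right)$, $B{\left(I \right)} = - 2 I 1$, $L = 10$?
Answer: $-298$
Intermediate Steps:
$B{\left(I \right)} = - 2 I$
$w{\left(j \right)} = \sqrt{2} \sqrt{j}$ ($w{\left(j \right)} = \sqrt{2 j} = \sqrt{2} \sqrt{j}$)
$E = -30$ ($E = - 2 \left(5 - -10\right) = - 2 \left(5 + 10\right) = \left(-2\right) 15 = -30$)
$L E + w{\left(2 \right)} = 10 \left(-30\right) + \sqrt{2} \sqrt{2} = -300 + 2 = -298$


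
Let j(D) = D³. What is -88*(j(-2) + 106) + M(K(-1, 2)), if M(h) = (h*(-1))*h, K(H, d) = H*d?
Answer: -8628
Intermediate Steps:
M(h) = -h² (M(h) = (-h)*h = -h²)
-88*(j(-2) + 106) + M(K(-1, 2)) = -88*((-2)³ + 106) - (-1*2)² = -88*(-8 + 106) - 1*(-2)² = -88*98 - 1*4 = -8624 - 4 = -8628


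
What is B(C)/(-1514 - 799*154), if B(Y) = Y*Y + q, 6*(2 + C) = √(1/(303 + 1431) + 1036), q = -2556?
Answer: 157509623/7775533440 + √431142/3811536 ≈ 0.020429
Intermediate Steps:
C = -2 + 5*√431142/612 (C = -2 + √(1/(303 + 1431) + 1036)/6 = -2 + √(1/1734 + 1036)/6 = -2 + √(1796425/1734)/6 = -2 + (5*√431142/102)/6 = -2 + 5*√431142/612 ≈ 3.3645)
B(Y) = -2556 + Y² (B(Y) = Y*Y - 2556 = Y² - 2556 = -2556 + Y²)
B(C)/(-1514 - 799*154) = (-2556 + (-2 + 5*√431142/612)²)/(-1514 - 799*154) = (-2556 + (-2 + 5*√431142/612)²)/(-1514 - 123046) = (-2556 + (-2 + 5*√431142/612)²)/(-124560) = (-2556 + (-2 + 5*√431142/612)²)*(-1/124560) = 71/3460 - (-2 + 5*√431142/612)²/124560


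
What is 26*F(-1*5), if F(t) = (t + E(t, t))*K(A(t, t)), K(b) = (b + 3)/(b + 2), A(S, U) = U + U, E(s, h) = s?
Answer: -455/2 ≈ -227.50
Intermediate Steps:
A(S, U) = 2*U
K(b) = (3 + b)/(2 + b)
F(t) = 2*t*(3 + 2*t)/(2 + 2*t) (F(t) = (t + t)*((3 + 2*t)/(2 + 2*t)) = (2*t)*((3 + 2*t)/(2 + 2*t)) = 2*t*(3 + 2*t)/(2 + 2*t))
26*F(-1*5) = 26*((-1*5)*(3 + 2*(-1*5))/(1 - 1*5)) = 26*(-5*(3 + 2*(-5))/(1 - 5)) = 26*(-5*(3 - 10)/(-4)) = 26*(-5*(-¼)*(-7)) = 26*(-35/4) = -455/2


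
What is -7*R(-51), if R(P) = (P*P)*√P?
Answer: -18207*I*√51 ≈ -1.3002e+5*I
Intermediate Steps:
R(P) = P^(5/2) (R(P) = P²*√P = P^(5/2))
-7*R(-51) = -18207*I*√51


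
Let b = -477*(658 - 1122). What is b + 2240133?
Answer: 2461461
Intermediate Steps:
b = 221328 (b = -477*(-464) = 221328)
b + 2240133 = 221328 + 2240133 = 2461461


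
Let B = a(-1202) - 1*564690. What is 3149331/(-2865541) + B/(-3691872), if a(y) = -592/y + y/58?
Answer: -58147365395533307/61461687082261536 ≈ -0.94608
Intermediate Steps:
a(y) = -592/y + y/58 (a(y) = -592/y + y*(1/58) = -592/y + y/58)
B = -9842334627/17429 (B = (-592/(-1202) + (1/58)*(-1202)) - 1*564690 = (-592*(-1/1202) - 601/29) - 564690 = (296/601 - 601/29) - 564690 = -352617/17429 - 564690 = -9842334627/17429 ≈ -5.6471e+5)
3149331/(-2865541) + B/(-3691872) = 3149331/(-2865541) - 9842334627/17429/(-3691872) = 3149331*(-1/2865541) - 9842334627/17429*(-1/3691872) = -3149331/2865541 + 3280778209/21448545696 = -58147365395533307/61461687082261536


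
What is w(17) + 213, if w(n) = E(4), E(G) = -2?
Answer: 211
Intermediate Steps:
w(n) = -2
w(17) + 213 = -2 + 213 = 211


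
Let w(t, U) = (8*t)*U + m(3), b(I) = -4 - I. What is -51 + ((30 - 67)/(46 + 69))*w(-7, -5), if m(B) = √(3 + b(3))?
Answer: -3245/23 - 74*I/115 ≈ -141.09 - 0.64348*I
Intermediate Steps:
m(B) = 2*I (m(B) = √(3 + (-4 - 1*3)) = √(3 + (-4 - 3)) = √(3 - 7) = √(-4) = 2*I)
w(t, U) = 2*I + 8*U*t (w(t, U) = (8*t)*U + 2*I = 8*U*t + 2*I = 2*I + 8*U*t)
-51 + ((30 - 67)/(46 + 69))*w(-7, -5) = -51 + ((30 - 67)/(46 + 69))*(2*I + 8*(-5)*(-7)) = -51 + (-37/115)*(2*I + 280) = -51 + (-37*1/115)*(280 + 2*I) = -51 - 37*(280 + 2*I)/115 = -51 + (-2072/23 - 74*I/115) = -3245/23 - 74*I/115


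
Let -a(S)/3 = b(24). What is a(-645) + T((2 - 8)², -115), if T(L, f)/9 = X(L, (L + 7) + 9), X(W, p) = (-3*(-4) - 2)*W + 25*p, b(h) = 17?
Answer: 14889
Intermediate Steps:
a(S) = -51 (a(S) = -3*17 = -51)
X(W, p) = 10*W + 25*p (X(W, p) = (12 - 2)*W + 25*p = 10*W + 25*p)
T(L, f) = 3600 + 315*L (T(L, f) = 9*(10*L + 25*((L + 7) + 9)) = 9*(10*L + 25*((7 + L) + 9)) = 9*(10*L + 25*(16 + L)) = 9*(10*L + (400 + 25*L)) = 9*(400 + 35*L) = 3600 + 315*L)
a(-645) + T((2 - 8)², -115) = -51 + (3600 + 315*(2 - 8)²) = -51 + (3600 + 315*(-6)²) = -51 + (3600 + 315*36) = -51 + (3600 + 11340) = -51 + 14940 = 14889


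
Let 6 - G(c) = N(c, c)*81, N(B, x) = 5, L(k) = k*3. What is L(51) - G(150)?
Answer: 552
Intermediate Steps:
L(k) = 3*k
G(c) = -399 (G(c) = 6 - 5*81 = 6 - 1*405 = 6 - 405 = -399)
L(51) - G(150) = 3*51 - 1*(-399) = 153 + 399 = 552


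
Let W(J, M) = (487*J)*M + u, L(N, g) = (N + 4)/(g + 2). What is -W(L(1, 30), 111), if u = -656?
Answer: -249293/32 ≈ -7790.4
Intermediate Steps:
L(N, g) = (4 + N)/(2 + g)
W(J, M) = -656 + 487*J*M (W(J, M) = (487*J)*M - 656 = 487*J*M - 656 = -656 + 487*J*M)
-W(L(1, 30), 111) = -(-656 + 487*((4 + 1)/(2 + 30))*111) = -(-656 + 487*(5/32)*111) = -(-656 + 270285/32) = -1*249293/32 = -249293/32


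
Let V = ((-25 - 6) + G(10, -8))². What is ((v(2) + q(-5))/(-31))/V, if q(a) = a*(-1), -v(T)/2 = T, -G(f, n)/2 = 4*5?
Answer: -1/156271 ≈ -6.3991e-6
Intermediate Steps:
G(f, n) = -40 (G(f, n) = -8*5 = -2*20 = -40)
v(T) = -2*T
V = 5041 (V = ((-25 - 6) - 40)² = (-31 - 40)² = (-71)² = 5041)
q(a) = -a
((v(2) + q(-5))/(-31))/V = ((-2*2 - 1*(-5))/(-31))/5041 = -(-4 + 5)/31*(1/5041) = -1/31*1*(1/5041) = -1/31*1/5041 = -1/156271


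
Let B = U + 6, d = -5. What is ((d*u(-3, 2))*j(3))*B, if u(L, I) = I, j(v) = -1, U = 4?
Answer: 100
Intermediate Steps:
B = 10 (B = 4 + 6 = 10)
((d*u(-3, 2))*j(3))*B = (-5*2*(-1))*10 = -10*(-1)*10 = 10*10 = 100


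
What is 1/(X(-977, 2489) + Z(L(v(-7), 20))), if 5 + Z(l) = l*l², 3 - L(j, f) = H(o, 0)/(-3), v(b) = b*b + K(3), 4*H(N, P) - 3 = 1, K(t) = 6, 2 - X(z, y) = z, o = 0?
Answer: 27/27298 ≈ 0.00098908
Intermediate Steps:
X(z, y) = 2 - z
H(N, P) = 1 (H(N, P) = ¾ + (¼)*1 = ¾ + ¼ = 1)
v(b) = 6 + b² (v(b) = b*b + 6 = b² + 6 = 6 + b²)
L(j, f) = 10/3 (L(j, f) = 3 - 1/(-3) = 3 - (-1)/3 = 3 - 1*(-⅓) = 3 + ⅓ = 10/3)
Z(l) = -5 + l³ (Z(l) = -5 + l*l² = -5 + l³)
1/(X(-977, 2489) + Z(L(v(-7), 20))) = 1/((2 - 1*(-977)) + (-5 + (10/3)³)) = 1/((2 + 977) + (-5 + 1000/27)) = 1/(979 + 865/27) = 1/(27298/27) = 27/27298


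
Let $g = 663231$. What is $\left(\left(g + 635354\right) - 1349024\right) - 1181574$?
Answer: $-1232013$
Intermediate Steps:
$\left(\left(g + 635354\right) - 1349024\right) - 1181574 = \left(\left(663231 + 635354\right) - 1349024\right) - 1181574 = \left(1298585 - 1349024\right) - 1181574 = -50439 - 1181574 = -1232013$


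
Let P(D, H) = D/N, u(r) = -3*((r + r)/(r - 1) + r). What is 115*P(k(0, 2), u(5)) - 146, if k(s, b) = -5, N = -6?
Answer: -301/6 ≈ -50.167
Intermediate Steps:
u(r) = -3*r - 6*r/(-1 + r) (u(r) = -3*((2*r)/(-1 + r) + r) = -3*(2*r/(-1 + r) + r) = -3*(r + 2*r/(-1 + r)) = -3*r - 6*r/(-1 + r))
P(D, H) = -D/6 (P(D, H) = D/(-6) = D*(-1/6) = -D/6)
115*P(k(0, 2), u(5)) - 146 = 115*(-1/6*(-5)) - 146 = 115*(5/6) - 146 = 575/6 - 146 = -301/6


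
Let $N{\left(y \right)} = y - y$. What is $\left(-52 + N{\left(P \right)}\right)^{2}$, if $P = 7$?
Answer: $2704$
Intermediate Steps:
$N{\left(y \right)} = 0$
$\left(-52 + N{\left(P \right)}\right)^{2} = \left(-52 + 0\right)^{2} = \left(-52\right)^{2} = 2704$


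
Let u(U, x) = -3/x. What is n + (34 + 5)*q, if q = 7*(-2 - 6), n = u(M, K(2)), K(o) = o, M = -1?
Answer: -4371/2 ≈ -2185.5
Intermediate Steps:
n = -3/2 ≈ -1.5000
q = -56 (q = 7*(-8) = -56)
n + (34 + 5)*q = -3/2 + (34 + 5)*(-56) = -3/2 + 39*(-56) = -3/2 - 2184 = -4371/2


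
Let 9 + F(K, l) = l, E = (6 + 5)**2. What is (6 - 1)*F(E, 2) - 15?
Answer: -50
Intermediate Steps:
E = 121 (E = 11**2 = 121)
F(K, l) = -9 + l
(6 - 1)*F(E, 2) - 15 = (6 - 1)*(-9 + 2) - 15 = 5*(-7) - 15 = -35 - 15 = -50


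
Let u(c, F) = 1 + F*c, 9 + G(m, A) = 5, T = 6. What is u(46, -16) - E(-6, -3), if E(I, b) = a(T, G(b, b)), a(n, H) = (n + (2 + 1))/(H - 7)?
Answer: -8076/11 ≈ -734.18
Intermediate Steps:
G(m, A) = -4 (G(m, A) = -9 + 5 = -4)
a(n, H) = (3 + n)/(-7 + H) (a(n, H) = (n + 3)/(-7 + H) = (3 + n)/(-7 + H))
E(I, b) = -9/11 (E(I, b) = (3 + 6)/(-7 - 4) = 9/(-11) = -1/11*9 = -9/11)
u(46, -16) - E(-6, -3) = (1 - 16*46) - 1*(-9/11) = (1 - 736) + 9/11 = -735 + 9/11 = -8076/11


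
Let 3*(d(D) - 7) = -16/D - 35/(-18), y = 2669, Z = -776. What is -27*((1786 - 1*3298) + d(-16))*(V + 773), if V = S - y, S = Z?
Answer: -108505912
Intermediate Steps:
S = -776
d(D) = 413/54 - 16/(3*D) (d(D) = 7 + (-16/D - 35/(-18))/3 = 7 + (-16/D - 35*(-1/18))/3 = 7 + (-16/D + 35/18)/3 = 7 + (35/18 - 16/D)/3 = 7 + (35/54 - 16/(3*D)) = 413/54 - 16/(3*D))
V = -3445 (V = -776 - 1*2669 = -776 - 2669 = -3445)
-27*((1786 - 1*3298) + d(-16))*(V + 773) = -27*((1786 - 1*3298) + (1/54)*(-288 + 413*(-16))/(-16))*(-3445 + 773) = -27*((1786 - 3298) + (1/54)*(-1/16)*(-288 - 6608))*(-2672) = -27*(-1512 + (1/54)*(-1/16)*(-6896))*(-2672) = -27*(-1512 + 431/54)*(-2672) = -(-81217)*(-2672)/2 = -27*108505912/27 = -108505912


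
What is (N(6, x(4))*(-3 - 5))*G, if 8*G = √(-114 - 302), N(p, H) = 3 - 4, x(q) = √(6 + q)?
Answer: 4*I*√26 ≈ 20.396*I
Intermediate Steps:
N(p, H) = -1
G = I*√26/2 (G = √(-114 - 302)/8 = √(-416)/8 = (4*I*√26)/8 = I*√26/2 ≈ 2.5495*I)
(N(6, x(4))*(-3 - 5))*G = (-(-3 - 5))*(I*√26/2) = (-1*(-8))*(I*√26/2) = 8*(I*√26/2) = 4*I*√26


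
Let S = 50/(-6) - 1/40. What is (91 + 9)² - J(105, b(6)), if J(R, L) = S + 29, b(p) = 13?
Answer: 1197523/120 ≈ 9979.4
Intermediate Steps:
S = -1003/120 (S = 50*(-⅙) - 1*1/40 = -25/3 - 1/40 = -1003/120 ≈ -8.3583)
J(R, L) = 2477/120 (J(R, L) = -1003/120 + 29 = 2477/120)
(91 + 9)² - J(105, b(6)) = (91 + 9)² - 1*2477/120 = 100² - 2477/120 = 10000 - 2477/120 = 1197523/120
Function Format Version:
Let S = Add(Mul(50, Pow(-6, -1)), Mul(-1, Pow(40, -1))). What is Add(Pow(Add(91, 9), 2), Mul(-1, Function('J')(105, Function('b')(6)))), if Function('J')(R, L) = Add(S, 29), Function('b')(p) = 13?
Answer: Rational(1197523, 120) ≈ 9979.4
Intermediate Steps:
S = Rational(-1003, 120) (S = Add(Mul(50, Rational(-1, 6)), Mul(-1, Rational(1, 40))) = Add(Rational(-25, 3), Rational(-1, 40)) = Rational(-1003, 120) ≈ -8.3583)
Function('J')(R, L) = Rational(2477, 120) (Function('J')(R, L) = Add(Rational(-1003, 120), 29) = Rational(2477, 120))
Add(Pow(Add(91, 9), 2), Mul(-1, Function('J')(105, Function('b')(6)))) = Add(Pow(Add(91, 9), 2), Mul(-1, Rational(2477, 120))) = Add(Pow(100, 2), Rational(-2477, 120)) = Add(10000, Rational(-2477, 120)) = Rational(1197523, 120)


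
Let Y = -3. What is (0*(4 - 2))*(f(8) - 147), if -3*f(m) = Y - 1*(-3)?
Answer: 0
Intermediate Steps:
f(m) = 0 (f(m) = -(-3 - 1*(-3))/3 = -(-3 + 3)/3 = -⅓*0 = 0)
(0*(4 - 2))*(f(8) - 147) = (0*(4 - 2))*(0 - 147) = (0*2)*(-147) = 0*(-147) = 0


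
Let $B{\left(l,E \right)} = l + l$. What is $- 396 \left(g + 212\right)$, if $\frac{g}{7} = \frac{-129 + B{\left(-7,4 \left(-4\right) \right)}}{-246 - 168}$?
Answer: $- \frac{1952918}{23} \approx -84910.0$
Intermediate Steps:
$B{\left(l,E \right)} = 2 l$
$g = \frac{1001}{414}$ ($g = 7 \frac{-129 + 2 \left(-7\right)}{-246 - 168} = 7 \frac{-129 - 14}{-414} = 7 \left(\left(-143\right) \left(- \frac{1}{414}\right)\right) = 7 \cdot \frac{143}{414} = \frac{1001}{414} \approx 2.4179$)
$- 396 \left(g + 212\right) = - 396 \left(\frac{1001}{414} + 212\right) = \left(-396\right) \frac{88769}{414} = - \frac{1952918}{23}$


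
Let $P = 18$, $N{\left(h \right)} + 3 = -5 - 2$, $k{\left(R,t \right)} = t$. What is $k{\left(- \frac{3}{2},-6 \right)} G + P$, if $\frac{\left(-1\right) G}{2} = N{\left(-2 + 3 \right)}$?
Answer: $-102$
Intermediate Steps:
$N{\left(h \right)} = -10$ ($N{\left(h \right)} = -3 - 7 = -10$)
$G = 20$ ($G = \left(-2\right) \left(-10\right) = 20$)
$k{\left(- \frac{3}{2},-6 \right)} G + P = \left(-6\right) 20 + 18 = -120 + 18 = -102$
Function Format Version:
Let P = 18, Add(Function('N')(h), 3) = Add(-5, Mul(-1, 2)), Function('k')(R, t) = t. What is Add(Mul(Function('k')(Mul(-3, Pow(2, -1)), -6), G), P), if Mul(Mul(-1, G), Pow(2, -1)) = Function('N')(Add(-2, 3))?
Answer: -102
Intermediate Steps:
Function('N')(h) = -10 (Function('N')(h) = Add(-3, Add(-5, Mul(-1, 2))) = Add(-3, Add(-5, -2)) = Add(-3, -7) = -10)
G = 20 (G = Mul(-2, -10) = 20)
Add(Mul(Function('k')(Mul(-3, Pow(2, -1)), -6), G), P) = Add(Mul(-6, 20), 18) = Add(-120, 18) = -102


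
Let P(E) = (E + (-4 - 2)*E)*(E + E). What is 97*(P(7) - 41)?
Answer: -51507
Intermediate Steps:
P(E) = -10*E² (P(E) = (E - 6*E)*(2*E) = (-5*E)*(2*E) = -10*E²)
97*(P(7) - 41) = 97*(-10*7² - 41) = 97*(-10*49 - 41) = 97*(-490 - 41) = 97*(-531) = -51507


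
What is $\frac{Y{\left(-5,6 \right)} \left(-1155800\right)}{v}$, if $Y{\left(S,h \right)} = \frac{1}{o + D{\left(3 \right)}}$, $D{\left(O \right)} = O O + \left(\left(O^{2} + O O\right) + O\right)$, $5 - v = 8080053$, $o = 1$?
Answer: $\frac{144475}{31310186} \approx 0.0046143$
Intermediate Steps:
$v = -8080048$ ($v = 5 - 8080053 = -8080048$)
$D{\left(O \right)} = O + 3 O^{2}$ ($D{\left(O \right)} = O^{2} + \left(\left(O^{2} + O^{2}\right) + O\right) = O^{2} + \left(2 O^{2} + O\right) = O^{2} + \left(O + 2 O^{2}\right) = O + 3 O^{2}$)
$Y{\left(S,h \right)} = \frac{1}{31}$ ($Y{\left(S,h \right)} = \frac{1}{1 + 3 \left(1 + 3 \cdot 3\right)} = \frac{1}{1 + 3 \left(1 + 9\right)} = \frac{1}{1 + 3 \cdot 10} = \frac{1}{1 + 30} = \frac{1}{31}$)
$\frac{Y{\left(-5,6 \right)} \left(-1155800\right)}{v} = \frac{\frac{1}{31} \left(-1155800\right)}{-8080048} = \left(- \frac{1155800}{31}\right) \left(- \frac{1}{8080048}\right) = \frac{144475}{31310186}$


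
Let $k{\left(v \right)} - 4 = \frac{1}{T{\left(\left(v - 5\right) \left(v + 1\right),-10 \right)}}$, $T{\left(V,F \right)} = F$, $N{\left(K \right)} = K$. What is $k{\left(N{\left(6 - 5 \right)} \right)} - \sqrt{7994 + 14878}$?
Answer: $\frac{39}{10} - 2 \sqrt{5718} \approx -147.33$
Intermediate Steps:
$k{\left(v \right)} = \frac{39}{10}$ ($k{\left(v \right)} = 4 + \frac{1}{-10} = 4 - \frac{1}{10} = \frac{39}{10}$)
$k{\left(N{\left(6 - 5 \right)} \right)} - \sqrt{7994 + 14878} = \frac{39}{10} - \sqrt{7994 + 14878} = \frac{39}{10} - \sqrt{22872} = \frac{39}{10} - 2 \sqrt{5718}$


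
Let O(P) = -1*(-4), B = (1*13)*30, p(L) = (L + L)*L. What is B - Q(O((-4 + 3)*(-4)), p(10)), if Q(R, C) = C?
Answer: 190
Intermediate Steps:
p(L) = 2*L² (p(L) = (2*L)*L = 2*L²)
B = 390 (B = 13*30 = 390)
O(P) = 4
B - Q(O((-4 + 3)*(-4)), p(10)) = 390 - 2*10² = 390 - 2*100 = 390 - 1*200 = 390 - 200 = 190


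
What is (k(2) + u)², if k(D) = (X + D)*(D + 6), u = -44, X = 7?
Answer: 784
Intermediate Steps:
k(D) = (6 + D)*(7 + D) (k(D) = (7 + D)*(D + 6) = (7 + D)*(6 + D) = (6 + D)*(7 + D))
(k(2) + u)² = ((42 + 2² + 13*2) - 44)² = ((42 + 4 + 26) - 44)² = (72 - 44)² = 28² = 784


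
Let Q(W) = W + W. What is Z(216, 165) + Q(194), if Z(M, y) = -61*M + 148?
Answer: -12640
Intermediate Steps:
Z(M, y) = 148 - 61*M
Q(W) = 2*W
Z(216, 165) + Q(194) = (148 - 61*216) + 2*194 = (148 - 13176) + 388 = -13028 + 388 = -12640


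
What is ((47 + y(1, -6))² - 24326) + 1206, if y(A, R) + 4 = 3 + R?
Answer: -21520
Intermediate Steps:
y(A, R) = -1 + R (y(A, R) = -4 + (3 + R) = -1 + R)
((47 + y(1, -6))² - 24326) + 1206 = ((47 + (-1 - 6))² - 24326) + 1206 = ((47 - 7)² - 24326) + 1206 = (40² - 24326) + 1206 = (1600 - 24326) + 1206 = -22726 + 1206 = -21520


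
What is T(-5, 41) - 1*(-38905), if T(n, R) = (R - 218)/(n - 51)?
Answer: 2178857/56 ≈ 38908.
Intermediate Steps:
T(n, R) = (-218 + R)/(-51 + n)
T(-5, 41) - 1*(-38905) = (-218 + 41)/(-51 - 5) - 1*(-38905) = -177/(-56) + 38905 = -1/56*(-177) + 38905 = 177/56 + 38905 = 2178857/56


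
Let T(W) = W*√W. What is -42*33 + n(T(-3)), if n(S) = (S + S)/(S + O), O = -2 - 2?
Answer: 24*(-173*√3 + 231*I)/(-4*I + 3*√3) ≈ -1384.7 + 0.96673*I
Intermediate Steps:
O = -4
T(W) = W^(3/2)
n(S) = 2*S/(-4 + S) (n(S) = (S + S)/(S - 4) = (2*S)/(-4 + S) = 2*S/(-4 + S))
-42*33 + n(T(-3)) = -42*33 + 2*(-3)^(3/2)/(-4 + (-3)^(3/2)) = -1386 + 2*(-3*I*√3)/(-4 - 3*I*√3) = -1386 - 6*I*√3/(-4 - 3*I*√3)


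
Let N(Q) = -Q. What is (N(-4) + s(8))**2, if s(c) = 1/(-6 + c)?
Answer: 81/4 ≈ 20.250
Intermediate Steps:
(N(-4) + s(8))**2 = (-1*(-4) + 1/(-6 + 8))**2 = (4 + 1/2)**2 = (9/2)**2 = 81/4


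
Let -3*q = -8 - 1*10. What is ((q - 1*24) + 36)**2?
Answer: 324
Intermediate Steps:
q = 6 (q = -(-8 - 1*10)/3 = -(-8 - 10)/3 = -1/3*(-18) = 6)
((q - 1*24) + 36)**2 = ((6 - 1*24) + 36)**2 = ((6 - 24) + 36)**2 = (-18 + 36)**2 = 18**2 = 324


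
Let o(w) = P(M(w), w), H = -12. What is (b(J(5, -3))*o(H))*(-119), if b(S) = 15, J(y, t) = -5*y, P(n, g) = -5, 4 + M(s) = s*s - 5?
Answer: 8925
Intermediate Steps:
M(s) = -9 + s² (M(s) = -4 + (s*s - 5) = -4 + (s² - 5) = -4 + (-5 + s²) = -9 + s²)
o(w) = -5
(b(J(5, -3))*o(H))*(-119) = (15*(-5))*(-119) = -75*(-119) = 8925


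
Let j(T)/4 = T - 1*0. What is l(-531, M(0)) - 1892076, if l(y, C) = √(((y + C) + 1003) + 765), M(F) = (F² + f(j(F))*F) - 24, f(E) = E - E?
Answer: -1892076 + √1213 ≈ -1.8920e+6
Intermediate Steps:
j(T) = 4*T (j(T) = 4*(T - 1*0) = 4*(T + 0) = 4*T)
f(E) = 0
M(F) = -24 + F² (M(F) = (F² + 0*F) - 24 = (F² + 0) - 24 = F² - 24 = -24 + F²)
l(y, C) = √(1768 + C + y) (l(y, C) = √(((C + y) + 1003) + 765) = √((1003 + C + y) + 765) = √(1768 + C + y))
l(-531, M(0)) - 1892076 = √(1768 + (-24 + 0²) - 531) - 1892076 = √(1768 + (-24 + 0) - 531) - 1892076 = √(1768 - 24 - 531) - 1892076 = √1213 - 1892076 = -1892076 + √1213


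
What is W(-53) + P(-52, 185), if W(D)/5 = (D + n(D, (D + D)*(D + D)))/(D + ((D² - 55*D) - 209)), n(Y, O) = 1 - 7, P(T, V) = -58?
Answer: -317091/5462 ≈ -58.054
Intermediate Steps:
n(Y, O) = -6
W(D) = 5*(-6 + D)/(-209 + D² - 54*D) (W(D) = 5*((D - 6)/(D + ((D² - 55*D) - 209))) = 5*((-6 + D)/(D + (-209 + D² - 55*D))) = 5*((-6 + D)/(-209 + D² - 54*D)) = 5*(-6 + D)/(-209 + D² - 54*D))
W(-53) + P(-52, 185) = 5*(6 - 1*(-53))/(209 - 1*(-53)² + 54*(-53)) - 58 = 5*(6 + 53)/(209 - 1*2809 - 2862) - 58 = 5*59/(209 - 2809 - 2862) - 58 = 5*59/(-5462) - 58 = 5*(-1/5462)*59 - 58 = -295/5462 - 58 = -317091/5462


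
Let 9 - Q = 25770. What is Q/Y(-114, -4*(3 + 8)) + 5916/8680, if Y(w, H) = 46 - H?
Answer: -929471/3255 ≈ -285.55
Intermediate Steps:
Q = -25761 (Q = 9 - 1*25770 = 9 - 25770 = -25761)
Q/Y(-114, -4*(3 + 8)) + 5916/8680 = -25761/(46 - (-4)*(3 + 8)) + 5916/8680 = -25761/(46 - (-4)*11) + 5916*(1/8680) = -25761/(46 - 1*(-44)) + 1479/2170 = -25761/(46 + 44) + 1479/2170 = -25761/90 + 1479/2170 = -25761*1/90 + 1479/2170 = -8587/30 + 1479/2170 = -929471/3255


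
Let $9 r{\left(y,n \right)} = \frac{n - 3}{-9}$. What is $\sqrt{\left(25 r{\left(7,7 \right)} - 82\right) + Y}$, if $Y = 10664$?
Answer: $\frac{\sqrt{857042}}{9} \approx 102.86$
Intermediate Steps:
$r{\left(y,n \right)} = \frac{1}{27} - \frac{n}{81}$ ($r{\left(y,n \right)} = \frac{\left(n - 3\right) \frac{1}{-9}}{9} = \frac{\left(-3 + n\right) \left(- \frac{1}{9}\right)}{9} = \frac{\frac{1}{3} - \frac{n}{9}}{9} = \frac{1}{27} - \frac{n}{81}$)
$\sqrt{\left(25 r{\left(7,7 \right)} - 82\right) + Y} = \sqrt{\left(25 \left(\frac{1}{27} - \frac{7}{81}\right) - 82\right) + 10664} = \sqrt{\left(25 \left(- \frac{4}{81}\right) - 82\right) + 10664} = \sqrt{\left(- \frac{100}{81} - 82\right) + 10664} = \sqrt{- \frac{6742}{81} + 10664} = \sqrt{\frac{857042}{81}} = \frac{\sqrt{857042}}{9}$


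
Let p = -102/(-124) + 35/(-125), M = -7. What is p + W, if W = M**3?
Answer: -530809/1550 ≈ -342.46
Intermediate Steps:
p = 841/1550 (p = -102*(-1/124) + 35*(-1/125) = 51/62 - 7/25 = 841/1550 ≈ 0.54258)
W = -343 (W = (-7)**3 = -343)
p + W = 841/1550 - 343 = -530809/1550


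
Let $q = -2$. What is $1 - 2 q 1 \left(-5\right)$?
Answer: $-20$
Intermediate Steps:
$1 - 2 q 1 \left(-5\right) = 1 \left(-2\right) \left(-2\right) 1 \left(-5\right) = 1 \cdot 4 \cdot 1 \left(-5\right) = 1 \cdot 4 \left(-5\right) = 4 \left(-5\right) = -20$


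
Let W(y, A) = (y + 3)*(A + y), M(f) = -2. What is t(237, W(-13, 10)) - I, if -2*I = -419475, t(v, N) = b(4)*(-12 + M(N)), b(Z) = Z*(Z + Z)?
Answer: -420371/2 ≈ -2.1019e+5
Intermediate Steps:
b(Z) = 2*Z² (b(Z) = Z*(2*Z) = 2*Z²)
W(y, A) = (3 + y)*(A + y)
t(v, N) = -448 (t(v, N) = (2*4²)*(-12 - 2) = (2*16)*(-14) = 32*(-14) = -448)
I = 419475/2 (I = -½*(-419475) = 419475/2 ≈ 2.0974e+5)
t(237, W(-13, 10)) - I = -448 - 1*419475/2 = -448 - 419475/2 = -420371/2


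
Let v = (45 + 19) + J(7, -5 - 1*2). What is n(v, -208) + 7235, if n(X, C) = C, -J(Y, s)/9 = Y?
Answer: 7027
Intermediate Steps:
J(Y, s) = -9*Y
v = 1 (v = (45 + 19) - 9*7 = 64 - 63 = 1)
n(v, -208) + 7235 = -208 + 7235 = 7027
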